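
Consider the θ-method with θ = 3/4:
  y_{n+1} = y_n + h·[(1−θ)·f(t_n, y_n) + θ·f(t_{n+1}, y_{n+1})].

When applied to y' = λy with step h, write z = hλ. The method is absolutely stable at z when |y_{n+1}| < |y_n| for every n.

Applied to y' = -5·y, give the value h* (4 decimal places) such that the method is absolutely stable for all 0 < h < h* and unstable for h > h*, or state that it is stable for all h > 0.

interval (−∞, 0). Any h>0 works for λ=-5.

Test eqn y'=λy, z=hλ:
  y_{n+1} = y_n + z·[1/4·y_n + 3/4·y_{n+1}] ⇒ (1 − 3/4z)y_{n+1} = (1 + 1/4z)y_n
  so R(z) = (1 + 1/4z)/(1 − 3/4z).

Find x<0 with |R(x)|<1.
x=-0.41: |R|=0.6864
x=-2: |R|=0.2000
x=-10: |R|=0.1765
x=-100: |R|=0.3158
θ=3/4≥1/2 ⇒ |1+1/4x|<|1−3/4x| ∀x<0 ⇒ interval (−∞,0).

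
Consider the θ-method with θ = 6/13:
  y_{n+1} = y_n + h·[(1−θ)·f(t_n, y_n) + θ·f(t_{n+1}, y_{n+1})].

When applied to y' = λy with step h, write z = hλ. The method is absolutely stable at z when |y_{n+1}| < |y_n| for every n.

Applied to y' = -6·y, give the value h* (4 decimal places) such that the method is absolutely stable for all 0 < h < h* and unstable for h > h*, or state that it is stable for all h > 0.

(-26.0000,0); λ=-6 ⇒ h* = (26)/6 = 4.3333.

Test eqn y'=λy, z=hλ:
  y_{n+1} = y_n + z·[7/13·y_n + 6/13·y_{n+1}] ⇒ (1 − 6/13z)y_{n+1} = (1 + 7/13z)y_n
  so R(z) = (1 + 7/13z)/(1 − 6/13z).

Find x<0 with |R(x)|<1.
x=-0.95: |R|=0.3396
R=−1: 1+7/13x = −1+6/13x ⇒ -1/13x=2 ⇒ x=2/(-1/13)=-26.0000
Confirm numerically:
  x=-17.289: |R|=0.92538 <1
  x=-14.412: |R|=0.88350 <1
  x=-13.962: |R|=0.87560 <1
  x=-26.278: |R|=1.00163 >1
  x=-26.239: |R|=1.00140 >1
So |R|<1 on (-26.0000, 0).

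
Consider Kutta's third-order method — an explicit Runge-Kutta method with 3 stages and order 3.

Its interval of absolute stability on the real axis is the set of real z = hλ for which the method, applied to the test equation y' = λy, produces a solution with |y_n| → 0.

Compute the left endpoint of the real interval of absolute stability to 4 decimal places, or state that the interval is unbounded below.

left endpoint -2.5127.

With y'=λy (z=hλ):
  order 3, 3-stage ⇒ R(z)=1+z+z^2/2+z^3/6
  (e.g. R(-1.61)=-0.00950, |R|=0.00950)

Find x<0 with |R(x)|<1.
x=-1.61: |R|=0.0095
|R(-2.9)|=1.7598 |R(-1.67)|=0.0518 |R(-0.76)|=0.4556
Bisect:
  x_lo=-2.8978 |R|=1.7547  x_hi=-0.2228 |R|=0.8002
  mid=-1.56028 |R|=0.02388 →hi
  mid=-2.22902 |R|=0.59058 →hi
  mid=-2.56339 |R|=1.08523 →lo
  mid=-2.39621 |R|=0.81840 →hi
  mid=-2.47980 |R|=0.94665 →hi
  mid=-2.52160 |R|=1.01461 →lo
  mid=-2.50070 |R|=0.98030 →hi
  mid=-2.51115 |R|=0.99737 →hi
  mid=-2.51637 |R|=1.00597 →lo
  mid=-2.51376 |R|=1.00167 →lo
  ...
  [-2.51278,-2.51262] ⇒ x*=-2.5127
So |R|<1 on (-2.5127, 0).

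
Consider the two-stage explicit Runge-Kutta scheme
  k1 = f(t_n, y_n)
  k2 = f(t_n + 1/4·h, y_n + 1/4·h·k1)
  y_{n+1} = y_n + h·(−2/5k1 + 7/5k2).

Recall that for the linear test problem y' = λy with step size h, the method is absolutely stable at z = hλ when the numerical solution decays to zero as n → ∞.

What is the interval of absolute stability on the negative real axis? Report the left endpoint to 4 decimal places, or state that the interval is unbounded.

(-2.8571, 0).

Set f=λy, z=hλ:
  k1=λy_n ⇒ h·k1=z·y_n;  k2=λ(1+1/4z)y_n ⇒ h·k2=z(1+1/4z)y_n
  y_{n+1}/y_n = 1 − 2/5z + 7/5z(1+1/4z) = 1 + z + 7/20z²
  so R(z) = 1 + z + 7/20z².

Solve |R(x)|<1 on ℝ⁻.
x=-0.98: |R|=0.3561
R=1: x+7/20x²=0 ⇒ x=−20/7=-2.8571; min R=1−1/(4·7/20)=0.2857>−1
Confirm numerically:
  x=-2.559: |R|=0.73297 <1
  x=-2.032: |R|=0.41316 <1
  x=-1.744: |R|=0.32054 <1
  x=-1.152: |R|=0.31249 <1
  x=-3.118: |R|=1.28467 >1
  x=-3.068: |R|=1.22642 >1
  x=-3.008: |R|=1.15882 >1
Stable set (-2.8571, 0).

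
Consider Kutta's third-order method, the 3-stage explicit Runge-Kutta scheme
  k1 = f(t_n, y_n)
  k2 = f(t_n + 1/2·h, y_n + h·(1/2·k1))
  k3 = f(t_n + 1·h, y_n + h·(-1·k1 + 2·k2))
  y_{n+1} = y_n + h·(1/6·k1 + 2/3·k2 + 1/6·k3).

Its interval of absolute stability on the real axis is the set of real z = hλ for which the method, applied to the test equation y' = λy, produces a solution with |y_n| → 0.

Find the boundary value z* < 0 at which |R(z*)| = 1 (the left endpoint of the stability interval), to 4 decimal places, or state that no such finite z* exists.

z* = -2.5127.

Test eqn y'=λy, z=hλ:
  order 3, 3-stage ⇒ R(z)=1+z+z^2/2+z^3/6
  (e.g. R(-1.75)=-0.11198, |R|=0.11198)

Need |R(x)|<1, x<0.
x=-1.75: |R|=0.1120
|R(-2.49)|=0.9630 |R(-2.36)|=0.7659 |R(-2.21)|=0.5669
Bisect:
  x_lo=-3.3699 |R|=3.0699  x_hi=-0.2935 |R|=0.7454
  mid=-1.83168 |R|=0.17839 →hi
  mid=-2.60078 |R|=1.15072 →lo
  mid=-2.21623 |R|=0.57462 →hi
  mid=-2.40850 |R|=0.83663 →hi
  mid=-2.50464 |R|=0.98672 →hi
  mid=-2.55271 |R|=1.06692 →lo
  mid=-2.52867 |R|=1.02638 →lo
  mid=-2.51666 |R|=1.00644 →lo
  mid=-2.51065 |R|=0.99655 →hi
  ...
  [-2.51290,-2.51271] ⇒ x*=-2.5127
Stable set (-2.5127, 0).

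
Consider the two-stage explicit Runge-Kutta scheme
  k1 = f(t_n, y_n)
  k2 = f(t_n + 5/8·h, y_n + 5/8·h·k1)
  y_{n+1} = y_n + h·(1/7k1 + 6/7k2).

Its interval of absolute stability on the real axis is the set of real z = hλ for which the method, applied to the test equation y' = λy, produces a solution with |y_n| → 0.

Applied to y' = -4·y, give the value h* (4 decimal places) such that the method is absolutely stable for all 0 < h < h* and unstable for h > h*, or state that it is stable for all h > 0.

(-1.8667,0); λ=-4 ⇒ h* = (28/15)/4 = 0.4667.

On y'=λy, z=hλ:
  k1=λy_n ⇒ h·k1=z·y_n;  k2=λ(1+5/8z)y_n ⇒ h·k2=z(1+5/8z)y_n
  y_{n+1}/y_n = 1 + 1/7z + 6/7z(1+5/8z) = 1 + z + 15/28z²
  Hence R(z) = 1 + z + 15/28z².

Need |R(x)|<1, x<0.
x=-0.53: |R|=0.6205
R=1: x+15/28x²=0 ⇒ x=−28/15=-1.8667; min R=1−1/(4·15/28)=0.5333>−1
Confirm numerically:
  x=-1.428: |R|=0.66442 <1
  x=-0.955: |R|=0.53358 <1
  x=-0.842: |R|=0.53780 <1
  x=-2.181: |R|=1.36726 >1
  x=-2.151: |R|=1.32764 >1
  x=-2.079: |R|=1.23649 >1
So |R|<1 on (-1.8667, 0).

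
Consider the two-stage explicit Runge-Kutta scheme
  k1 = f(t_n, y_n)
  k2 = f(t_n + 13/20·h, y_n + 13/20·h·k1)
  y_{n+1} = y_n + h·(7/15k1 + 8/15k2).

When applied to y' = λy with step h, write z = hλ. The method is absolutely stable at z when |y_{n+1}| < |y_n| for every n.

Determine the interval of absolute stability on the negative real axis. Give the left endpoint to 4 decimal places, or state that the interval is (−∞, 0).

On y'=λy, z=hλ:
  k1=λy_n ⇒ h·k1=z·y_n;  k2=λ(1+13/20z)y_n ⇒ h·k2=z(1+13/20z)y_n
  y_{n+1}/y_n = 1 + 7/15z + 8/15z(1+13/20z) = 1 + z + 26/75z²
  Hence R(z) = 1 + z + 26/75z².

Find x<0 with |R(x)|<1.
x=-0.61: |R|=0.5190
R=1: x+26/75x²=0 ⇒ x=−75/26=-2.8846; min R=1−1/(4·26/75)=0.2788>−1
Confirm numerically:
  x=-2.531: |R|=0.68973 <1
  x=-2.221: |R|=0.48905 <1
  x=-1.305: |R|=0.28538 <1
  x=-3.241: |R|=1.40041 >1
  x=-3.193: |R|=1.34135 >1
Interval (-2.8846, 0).

(-2.8846, 0).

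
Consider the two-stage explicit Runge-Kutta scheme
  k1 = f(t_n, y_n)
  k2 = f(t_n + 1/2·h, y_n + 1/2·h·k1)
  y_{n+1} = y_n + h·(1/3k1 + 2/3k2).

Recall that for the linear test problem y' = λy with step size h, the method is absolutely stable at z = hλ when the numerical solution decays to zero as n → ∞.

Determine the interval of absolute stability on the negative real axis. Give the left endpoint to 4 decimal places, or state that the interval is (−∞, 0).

z∈(-3.0000,0).

Set f=λy, z=hλ:
  k1=λy_n ⇒ h·k1=z·y_n;  k2=λ(1+1/2z)y_n ⇒ h·k2=z(1+1/2z)y_n
  y_{n+1}/y_n = 1 + 1/3z + 2/3z(1+1/2z) = 1 + z + 1/3z²
  ⇒ R(z) = 1 + z + 1/3z².

Need |R(x)|<1, x<0.
x=-1.44: |R|=0.2512
R=1: x+1/3x²=0 ⇒ x=−3=-3.0000; min R=1−1/(4·1/3)=0.2500>−1
Confirm numerically:
  x=-2.702: |R|=0.73160 <1
  x=-2.361: |R|=0.49711 <1
  x=-2.323: |R|=0.47578 <1
  x=-3.590: |R|=1.70603 >1
  x=-3.337: |R|=1.37486 >1
So |R|<1 on (-3.0000, 0).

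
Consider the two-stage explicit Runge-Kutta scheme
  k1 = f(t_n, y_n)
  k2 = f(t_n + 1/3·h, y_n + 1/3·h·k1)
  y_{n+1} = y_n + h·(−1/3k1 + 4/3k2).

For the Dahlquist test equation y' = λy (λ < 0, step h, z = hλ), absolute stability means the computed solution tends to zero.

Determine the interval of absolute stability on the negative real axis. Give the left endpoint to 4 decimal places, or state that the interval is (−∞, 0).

On y'=λy, z=hλ:
  k1=λy_n ⇒ h·k1=z·y_n;  k2=λ(1+1/3z)y_n ⇒ h·k2=z(1+1/3z)y_n
  y_{n+1}/y_n = 1 − 1/3z + 4/3z(1+1/3z) = 1 + z + 4/9z²
  ⇒ R(z) = 1 + z + 4/9z².

Solve |R(x)|<1 on ℝ⁻.
x=-0.33: |R|=0.7184
R=1: x+4/9x²=0 ⇒ x=−9/4=-2.2500; min R=1−1/(4·4/9)=0.4375>−1
Confirm numerically:
  x=-2.054: |R|=0.82107 <1
  x=-1.658: |R|=0.56376 <1
  x=-1.362: |R|=0.46246 <1
  x=-1.182: |R|=0.43894 <1
  x=-2.779: |R|=1.65337 >1
  x=-2.677: |R|=1.50804 >1
  x=-2.276: |R|=1.02630 >1
Interval (-2.2500, 0).

(-2.2500, 0).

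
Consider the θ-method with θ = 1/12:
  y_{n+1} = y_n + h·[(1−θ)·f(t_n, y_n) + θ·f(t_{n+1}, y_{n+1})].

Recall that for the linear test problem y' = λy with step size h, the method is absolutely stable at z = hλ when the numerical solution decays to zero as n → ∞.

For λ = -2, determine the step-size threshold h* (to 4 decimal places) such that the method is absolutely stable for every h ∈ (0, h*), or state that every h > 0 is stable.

With y'=λy (z=hλ):
  y_{n+1} = y_n + z·[11/12·y_n + 1/12·y_{n+1}] ⇒ (1 − 1/12z)y_{n+1} = (1 + 11/12z)y_n
  so R(z) = (1 + 11/12z)/(1 − 1/12z).

Need |R(x)|<1, x<0.
x=-1.06: |R|=0.0260
R=−1: 1+11/12x = −1+1/12x ⇒ -5/6x=2 ⇒ x=2/(-5/6)=-2.4000
Confirm numerically:
  x=-2.306: |R|=0.93429 <1
  x=-2.278: |R|=0.91455 <1
  x=-2.203: |R|=0.86130 <1
  x=-1.392: |R|=0.24731 <1
  x=-2.688: |R|=1.19608 >1
  x=-2.423: |R|=1.01595 >1
Stable set (-2.4000, 0).

(-2.4000,0); λ=-2 ⇒ h* = (12/5)/2 = 1.2000.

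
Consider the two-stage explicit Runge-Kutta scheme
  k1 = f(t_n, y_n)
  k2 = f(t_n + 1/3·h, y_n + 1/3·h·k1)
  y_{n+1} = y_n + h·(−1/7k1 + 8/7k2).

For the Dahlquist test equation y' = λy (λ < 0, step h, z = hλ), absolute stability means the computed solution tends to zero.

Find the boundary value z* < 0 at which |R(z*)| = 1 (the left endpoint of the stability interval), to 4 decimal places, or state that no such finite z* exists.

left endpoint -2.6250.

With y'=λy (z=hλ):
  k1=λy_n ⇒ h·k1=z·y_n;  k2=λ(1+1/3z)y_n ⇒ h·k2=z(1+1/3z)y_n
  y_{n+1}/y_n = 1 − 1/7z + 8/7z(1+1/3z) = 1 + z + 8/21z²
  ⇒ R(z) = 1 + z + 8/21z².

Find x<0 with |R(x)|<1.
x=-1.54: |R|=0.3635
R=1: x+8/21x²=0 ⇒ x=−21/8=-2.6250; min R=1−1/(4·8/21)=0.3438>−1
Confirm numerically:
  x=-2.275: |R|=0.69667 <1
  x=-1.950: |R|=0.49857 <1
  x=-1.120: |R|=0.35787 <1
  x=-1.053: |R|=0.36940 <1
  x=-3.194: |R|=1.69234 >1
  x=-2.843: |R|=1.23610 >1
So |R|<1 on (-2.6250, 0).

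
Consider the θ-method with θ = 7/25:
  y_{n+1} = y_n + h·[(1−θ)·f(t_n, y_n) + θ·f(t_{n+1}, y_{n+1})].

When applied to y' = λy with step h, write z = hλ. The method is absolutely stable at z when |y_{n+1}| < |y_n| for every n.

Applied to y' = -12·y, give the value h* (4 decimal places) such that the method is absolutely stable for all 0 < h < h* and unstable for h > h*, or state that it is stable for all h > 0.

(-4.5455,0); λ=-12 ⇒ h* = (50/11)/12 = 0.3788.

Test eqn y'=λy, z=hλ:
  y_{n+1} = y_n + z·[18/25·y_n + 7/25·y_{n+1}] ⇒ (1 − 7/25z)y_{n+1} = (1 + 18/25z)y_n
  so R(z) = (1 + 18/25z)/(1 − 7/25z).

Find x<0 with |R(x)|<1.
x=-1.3: |R|=0.0469
R=−1: 1+18/25x = −1+7/25x ⇒ -11/25x=2 ⇒ x=2/(-11/25)=-4.5455
Confirm numerically:
  x=-3.513: |R|=0.77099 <1
  x=-3.265: |R|=0.70567 <1
  x=-2.609: |R|=0.50764 <1
  x=-2.142: |R|=0.33895 <1
  x=-4.947: |R|=1.07407 >1
  x=-4.918: |R|=1.06896 >1
  x=-4.859: |R|=1.05844 >1
Stable set (-4.5455, 0).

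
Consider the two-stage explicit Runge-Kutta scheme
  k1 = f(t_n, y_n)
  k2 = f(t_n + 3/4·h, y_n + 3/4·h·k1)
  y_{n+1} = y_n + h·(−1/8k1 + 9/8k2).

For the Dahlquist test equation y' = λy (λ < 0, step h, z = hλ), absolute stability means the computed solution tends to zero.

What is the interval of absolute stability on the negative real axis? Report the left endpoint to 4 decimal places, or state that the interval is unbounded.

With y'=λy (z=hλ):
  k1=λy_n ⇒ h·k1=z·y_n;  k2=λ(1+3/4z)y_n ⇒ h·k2=z(1+3/4z)y_n
  y_{n+1}/y_n = 1 − 1/8z + 9/8z(1+3/4z) = 1 + z + 27/32z²
  ⇒ R(z) = 1 + z + 27/32z².

Boundary: |R(x)|=1, x<0.
x=-0.94: |R|=0.8055
R=1: x+27/32x²=0 ⇒ x=−32/27=-1.1852; min R=1−1/(4·27/32)=0.7037>−1
Confirm numerically:
  x=-0.890: |R|=0.77833 <1
  x=-0.665: |R|=0.70813 <1
  x=-0.475: |R|=0.71537 <1
  x=-1.762: |R|=1.85754 >1
  x=-1.295: |R|=1.11999 >1
So |R|<1 on (-1.1852, 0).

z∈(-1.1852,0).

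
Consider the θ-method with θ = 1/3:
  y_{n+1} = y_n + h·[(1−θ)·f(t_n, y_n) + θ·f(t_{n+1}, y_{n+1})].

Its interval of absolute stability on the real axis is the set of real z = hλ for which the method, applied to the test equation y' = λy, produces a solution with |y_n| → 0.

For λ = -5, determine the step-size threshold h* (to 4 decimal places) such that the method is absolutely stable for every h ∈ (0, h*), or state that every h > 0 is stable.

(-6.0000,0); λ=-5 ⇒ h* = (6)/5 = 1.2000.

On y'=λy, z=hλ:
  y_{n+1} = y_n + z·[2/3·y_n + 1/3·y_{n+1}] ⇒ (1 − 1/3z)y_{n+1} = (1 + 2/3z)y_n
  R(z) = (1 + 2/3z)/(1 − 1/3z).

Boundary: |R(x)|=1, x<0.
x=-0.32: |R|=0.7108
R=−1: 1+2/3x = −1+1/3x ⇒ -1/3x=2 ⇒ x=2/(-1/3)=-6.0000
Confirm numerically:
  x=-5.877: |R|=0.98614 <1
  x=-5.875: |R|=0.98592 <1
  x=-2.418: |R|=0.33887 <1
  x=-6.414: |R|=1.04398 >1
  x=-6.144: |R|=1.01575 >1
Interval (-6.0000, 0).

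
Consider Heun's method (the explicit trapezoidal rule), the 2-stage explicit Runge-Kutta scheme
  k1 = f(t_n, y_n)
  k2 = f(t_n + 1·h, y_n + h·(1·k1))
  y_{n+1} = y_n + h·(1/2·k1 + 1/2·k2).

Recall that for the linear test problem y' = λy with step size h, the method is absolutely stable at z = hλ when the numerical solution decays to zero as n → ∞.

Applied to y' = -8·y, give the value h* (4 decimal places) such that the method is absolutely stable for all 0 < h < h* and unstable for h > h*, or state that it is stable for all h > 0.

(-2.0000,0); λ=-8 ⇒ h* = 0.2500.

Test eqn y'=λy, z=hλ:
  order 2, 2-stage ⇒ R(z)=1+z+z^2/2
  (e.g. R(-1.43)=0.59245, |R|=0.59245)

Solve |R(x)|<1 on ℝ⁻.
x=-1.43: |R|=0.5924
|R(-2)|=1.0000 |R(-1.87)|=0.8785 |R(-1.59)|=0.6741
Bisect:
  x_lo=-2.7664 |R|=2.0601  x_hi=-0.2203 |R|=0.8040
  mid=-1.49333 |R|=0.62169 →hi
  mid=-2.12986 |R|=1.13829 →lo
  mid=-1.81160 |R|=0.82935 →hi
  mid=-1.97073 |R|=0.97116 →hi
  mid=-2.05029 |R|=1.05156 →lo
  mid=-2.01051 |R|=1.01057 →lo
  mid=-1.99062 |R|=0.99066 →hi
  mid=-2.00057 |R|=1.00057 →lo
  ...
  [-2.00010,-1.99994] ⇒ x*=-2.0000
So |R|<1 on (-2.0000, 0).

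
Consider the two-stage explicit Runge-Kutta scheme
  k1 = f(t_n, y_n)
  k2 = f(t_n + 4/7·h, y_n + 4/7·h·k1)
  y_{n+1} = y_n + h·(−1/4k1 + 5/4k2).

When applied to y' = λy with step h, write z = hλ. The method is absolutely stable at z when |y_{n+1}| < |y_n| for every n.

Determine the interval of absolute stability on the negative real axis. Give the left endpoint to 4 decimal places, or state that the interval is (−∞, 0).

On y'=λy, z=hλ:
  k1=λy_n ⇒ h·k1=z·y_n;  k2=λ(1+4/7z)y_n ⇒ h·k2=z(1+4/7z)y_n
  y_{n+1}/y_n = 1 − 1/4z + 5/4z(1+4/7z) = 1 + z + 5/7z²
  ⇒ R(z) = 1 + z + 5/7z².

Boundary: |R(x)|=1, x<0.
x=-1.29: |R|=0.8986
R=1: x+5/7x²=0 ⇒ x=−7/5=-1.4000; min R=1−1/(4·5/7)=0.6500>−1
Confirm numerically:
  x=-0.989: |R|=0.70966 <1
  x=-0.765: |R|=0.65302 <1
  x=-0.727: |R|=0.65052 <1
  x=-0.627: |R|=0.65381 <1
  x=-1.858: |R|=1.60783 >1
  x=-1.582: |R|=1.20566 >1
Stable set (-1.4000, 0).

z∈(-1.4000,0).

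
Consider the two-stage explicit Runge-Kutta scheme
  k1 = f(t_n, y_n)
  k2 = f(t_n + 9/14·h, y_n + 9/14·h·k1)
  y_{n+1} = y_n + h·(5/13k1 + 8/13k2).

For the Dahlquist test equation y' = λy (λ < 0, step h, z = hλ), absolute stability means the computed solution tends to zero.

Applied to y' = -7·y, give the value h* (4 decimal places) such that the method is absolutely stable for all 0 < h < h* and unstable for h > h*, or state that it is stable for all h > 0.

(-2.5278,0); λ=-7 ⇒ h* = (91/36)/7 = 0.3611.

Set f=λy, z=hλ:
  k1=λy_n ⇒ h·k1=z·y_n;  k2=λ(1+9/14z)y_n ⇒ h·k2=z(1+9/14z)y_n
  y_{n+1}/y_n = 1 + 5/13z + 8/13z(1+9/14z) = 1 + z + 36/91z²
  so R(z) = 1 + z + 36/91z².

Solve |R(x)|<1 on ℝ⁻.
x=-0.98: |R|=0.3999
R=1: x+36/91x²=0 ⇒ x=−91/36=-2.5278; min R=1−1/(4·36/91)=0.3681>−1
Confirm numerically:
  x=-2.392: |R|=0.87152 <1
  x=-2.068: |R|=0.62385 <1
  x=-1.148: |R|=0.37337 <1
  x=-1.017: |R|=0.39217 <1
  x=-3.050: |R|=1.63011 >1
  x=-2.680: |R|=1.16139 >1
Interval (-2.5278, 0).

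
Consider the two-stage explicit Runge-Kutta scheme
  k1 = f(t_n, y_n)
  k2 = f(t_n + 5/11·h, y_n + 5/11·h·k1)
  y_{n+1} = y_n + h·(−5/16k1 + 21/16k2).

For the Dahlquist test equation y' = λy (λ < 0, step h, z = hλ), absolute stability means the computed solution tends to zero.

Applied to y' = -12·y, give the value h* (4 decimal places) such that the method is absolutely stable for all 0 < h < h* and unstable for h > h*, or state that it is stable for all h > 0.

(-1.6762,0); λ=-12 ⇒ h* = (176/105)/12 = 0.1397.

With y'=λy (z=hλ):
  k1=λy_n ⇒ h·k1=z·y_n;  k2=λ(1+5/11z)y_n ⇒ h·k2=z(1+5/11z)y_n
  y_{n+1}/y_n = 1 − 5/16z + 21/16z(1+5/11z) = 1 + z + 105/176z²
  R(z) = 1 + z + 105/176z².

Need |R(x)|<1, x<0.
x=-1.23: |R|=0.6726
R=1: x+105/176x²=0 ⇒ x=−176/105=-1.6762; min R=1−1/(4·105/176)=0.5810>−1
Confirm numerically:
  x=-1.578: |R|=0.90756 <1
  x=-1.456: |R|=0.80873 <1
  x=-1.128: |R|=0.63109 <1
  x=-2.160: |R|=1.62345 >1
  x=-1.753: |R|=1.08033 >1
Interval (-1.6762, 0).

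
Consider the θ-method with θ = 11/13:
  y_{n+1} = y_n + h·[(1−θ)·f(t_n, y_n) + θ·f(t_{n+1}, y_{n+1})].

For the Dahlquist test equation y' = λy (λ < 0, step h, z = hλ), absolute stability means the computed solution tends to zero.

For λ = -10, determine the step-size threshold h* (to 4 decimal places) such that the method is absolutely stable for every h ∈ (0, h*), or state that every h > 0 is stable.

unbounded; (−∞, 0). Any h>0 works for λ=-10.

With y'=λy (z=hλ):
  y_{n+1} = y_n + z·[2/13·y_n + 11/13·y_{n+1}] ⇒ (1 − 11/13z)y_{n+1} = (1 + 2/13z)y_n
  R(z) = (1 + 2/13z)/(1 − 11/13z).

Need |R(x)|<1, x<0.
x=-1.24: |R|=0.3949
x=-2: |R|=0.2571
x=-10: |R|=0.0569
x=-100: |R|=0.1680
θ=11/13≥1/2 ⇒ |1+2/13x|<|1−11/13x| ∀x<0 ⇒ interval (−∞,0).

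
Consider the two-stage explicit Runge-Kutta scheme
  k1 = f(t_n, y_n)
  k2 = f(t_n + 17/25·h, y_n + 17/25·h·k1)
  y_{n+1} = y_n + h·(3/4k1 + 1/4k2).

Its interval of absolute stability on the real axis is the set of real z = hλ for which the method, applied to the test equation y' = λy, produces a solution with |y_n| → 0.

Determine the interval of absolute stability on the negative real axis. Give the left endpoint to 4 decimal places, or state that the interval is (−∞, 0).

Test eqn y'=λy, z=hλ:
  k1=λy_n ⇒ h·k1=z·y_n;  k2=λ(1+17/25z)y_n ⇒ h·k2=z(1+17/25z)y_n
  y_{n+1}/y_n = 1 + 3/4z + 1/4z(1+17/25z) = 1 + z + 17/100z²
  Hence R(z) = 1 + z + 17/100z².

Need |R(x)|<1, x<0.
x=-0.56: |R|=0.4933
R=1: x+17/100x²=0 ⇒ x=−100/17=-5.8824; min R=1−1/(4·17/100)=-0.4706>−1
Confirm numerically:
  x=-5.597: |R|=0.72849 <1
  x=-5.166: |R|=0.37088 <1
  x=-5.126: |R|=0.34090 <1
  x=-6.010: |R|=1.13042 >1
  x=-5.981: |R|=1.10030 >1
So |R|<1 on (-5.8824, 0).

z∈(-5.8824,0).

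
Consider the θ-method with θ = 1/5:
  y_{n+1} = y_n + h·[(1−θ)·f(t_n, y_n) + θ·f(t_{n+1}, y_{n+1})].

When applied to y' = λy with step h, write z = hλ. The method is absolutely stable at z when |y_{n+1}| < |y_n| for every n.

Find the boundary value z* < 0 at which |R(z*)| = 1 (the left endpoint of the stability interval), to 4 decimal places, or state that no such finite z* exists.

Test eqn y'=λy, z=hλ:
  y_{n+1} = y_n + z·[4/5·y_n + 1/5·y_{n+1}] ⇒ (1 − 1/5z)y_{n+1} = (1 + 4/5z)y_n
  so R(z) = (1 + 4/5z)/(1 − 1/5z).

Boundary: |R(x)|=1, x<0.
x=-0.56: |R|=0.4964
R=−1: 1+4/5x = −1+1/5x ⇒ -3/5x=2 ⇒ x=2/(-3/5)=-3.3333
Confirm numerically:
  x=-3.240: |R|=0.96602 <1
  x=-2.795: |R|=0.79282 <1
  x=-1.806: |R|=0.32677 <1
  x=-1.716: |R|=0.27755 <1
  x=-3.841: |R|=1.17227 >1
  x=-3.809: |R|=1.16199 >1
  x=-3.726: |R|=1.13500 >1
Stable set (-3.3333, 0).

left endpoint -3.3333.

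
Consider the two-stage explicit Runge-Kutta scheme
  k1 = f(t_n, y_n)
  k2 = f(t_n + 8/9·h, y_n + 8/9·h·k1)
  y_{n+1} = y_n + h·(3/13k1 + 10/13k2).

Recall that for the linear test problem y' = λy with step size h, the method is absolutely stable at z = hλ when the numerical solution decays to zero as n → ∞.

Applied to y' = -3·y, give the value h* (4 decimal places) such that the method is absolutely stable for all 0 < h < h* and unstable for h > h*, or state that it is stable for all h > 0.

Set f=λy, z=hλ:
  k1=λy_n ⇒ h·k1=z·y_n;  k2=λ(1+8/9z)y_n ⇒ h·k2=z(1+8/9z)y_n
  y_{n+1}/y_n = 1 + 3/13z + 10/13z(1+8/9z) = 1 + z + 80/117z²
  Hence R(z) = 1 + z + 80/117z².

Find x<0 with |R(x)|<1.
x=-0.7: |R|=0.6350
R=1: x+80/117x²=0 ⇒ x=−117/80=-1.4625; min R=1−1/(4·80/117)=0.6344>−1
Confirm numerically:
  x=-1.033: |R|=0.69663 <1
  x=-0.908: |R|=0.65574 <1
  x=-0.851: |R|=0.64418 <1
  x=-1.983: |R|=1.70574 >1
  x=-1.740: |R|=1.33015 >1
So |R|<1 on (-1.4625, 0).

(-1.4625,0); λ=-3 ⇒ h* = (117/80)/3 = 0.4875.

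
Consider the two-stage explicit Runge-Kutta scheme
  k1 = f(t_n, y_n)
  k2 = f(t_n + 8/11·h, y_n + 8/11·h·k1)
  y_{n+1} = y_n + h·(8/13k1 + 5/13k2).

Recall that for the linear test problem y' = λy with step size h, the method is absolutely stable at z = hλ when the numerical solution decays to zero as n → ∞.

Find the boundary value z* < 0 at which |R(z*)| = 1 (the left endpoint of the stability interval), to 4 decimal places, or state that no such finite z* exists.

Test eqn y'=λy, z=hλ:
  k1=λy_n ⇒ h·k1=z·y_n;  k2=λ(1+8/11z)y_n ⇒ h·k2=z(1+8/11z)y_n
  y_{n+1}/y_n = 1 + 8/13z + 5/13z(1+8/11z) = 1 + z + 40/143z²
  ⇒ R(z) = 1 + z + 40/143z².

Need |R(x)|<1, x<0.
x=-1.06: |R|=0.2543
R=1: x+40/143x²=0 ⇒ x=−143/40=-3.5750; min R=1−1/(4·40/143)=0.1062>−1
Confirm numerically:
  x=-2.809: |R|=0.39813 <1
  x=-2.789: |R|=0.38681 <1
  x=-1.892: |R|=0.10930 <1
  x=-4.027: |R|=1.50915 >1
  x=-3.783: |R|=1.22010 >1
Stable set (-3.5750, 0).

left endpoint -3.5750.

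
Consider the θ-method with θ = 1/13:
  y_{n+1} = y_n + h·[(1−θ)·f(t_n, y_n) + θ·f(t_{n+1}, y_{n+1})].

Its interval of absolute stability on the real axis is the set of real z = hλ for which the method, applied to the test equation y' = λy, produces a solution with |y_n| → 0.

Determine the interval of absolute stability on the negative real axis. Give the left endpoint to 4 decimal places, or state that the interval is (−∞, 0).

(-2.3636, 0).

Test eqn y'=λy, z=hλ:
  y_{n+1} = y_n + z·[12/13·y_n + 1/13·y_{n+1}] ⇒ (1 − 1/13z)y_{n+1} = (1 + 12/13z)y_n
  ⇒ R(z) = (1 + 12/13z)/(1 − 1/13z).

Boundary: |R(x)|=1, x<0.
x=-0.43: |R|=0.5838
R=−1: 1+12/13x = −1+1/13x ⇒ -11/13x=2 ⇒ x=2/(-11/13)=-2.3636
Confirm numerically:
  x=-2.190: |R|=0.87426 <1
  x=-2.133: |R|=0.83235 <1
  x=-1.373: |R|=0.24184 <1
  x=-2.926: |R|=1.38842 >1
  x=-2.878: |R|=1.35634 >1
Interval (-2.3636, 0).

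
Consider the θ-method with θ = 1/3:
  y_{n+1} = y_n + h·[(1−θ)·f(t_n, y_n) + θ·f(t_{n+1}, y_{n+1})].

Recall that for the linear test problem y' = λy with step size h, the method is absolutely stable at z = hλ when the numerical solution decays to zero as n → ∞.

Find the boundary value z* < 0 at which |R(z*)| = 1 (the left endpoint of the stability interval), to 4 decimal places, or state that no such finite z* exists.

left endpoint -6.0000.

On y'=λy, z=hλ:
  y_{n+1} = y_n + z·[2/3·y_n + 1/3·y_{n+1}] ⇒ (1 − 1/3z)y_{n+1} = (1 + 2/3z)y_n
  ⇒ R(z) = (1 + 2/3z)/(1 − 1/3z).

Need |R(x)|<1, x<0.
x=-0.81: |R|=0.3622
R=−1: 1+2/3x = −1+1/3x ⇒ -1/3x=2 ⇒ x=2/(-1/3)=-6.0000
Confirm numerically:
  x=-5.925: |R|=0.99160 <1
  x=-5.266: |R|=0.91120 <1
  x=-3.855: |R|=0.68709 <1
  x=-6.328: |R|=1.03516 >1
  x=-6.104: |R|=1.01142 >1
So |R|<1 on (-6.0000, 0).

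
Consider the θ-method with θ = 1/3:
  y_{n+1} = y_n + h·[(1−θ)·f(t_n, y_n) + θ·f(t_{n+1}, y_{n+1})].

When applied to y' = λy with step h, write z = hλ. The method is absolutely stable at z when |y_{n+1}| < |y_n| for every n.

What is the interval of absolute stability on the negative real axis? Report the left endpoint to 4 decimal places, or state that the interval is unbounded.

Set f=λy, z=hλ:
  y_{n+1} = y_n + z·[2/3·y_n + 1/3·y_{n+1}] ⇒ (1 − 1/3z)y_{n+1} = (1 + 2/3z)y_n
  ⇒ R(z) = (1 + 2/3z)/(1 − 1/3z).

Need |R(x)|<1, x<0.
x=-1.01: |R|=0.2444
R=−1: 1+2/3x = −1+1/3x ⇒ -1/3x=2 ⇒ x=2/(-1/3)=-6.0000
Confirm numerically:
  x=-5.318: |R|=0.91801 <1
  x=-5.242: |R|=0.90803 <1
  x=-3.396: |R|=0.59287 <1
  x=-6.568: |R|=1.05936 >1
  x=-6.495: |R|=1.05213 >1
  x=-6.441: |R|=1.04671 >1
Stable set (-6.0000, 0).

(-6.0000, 0).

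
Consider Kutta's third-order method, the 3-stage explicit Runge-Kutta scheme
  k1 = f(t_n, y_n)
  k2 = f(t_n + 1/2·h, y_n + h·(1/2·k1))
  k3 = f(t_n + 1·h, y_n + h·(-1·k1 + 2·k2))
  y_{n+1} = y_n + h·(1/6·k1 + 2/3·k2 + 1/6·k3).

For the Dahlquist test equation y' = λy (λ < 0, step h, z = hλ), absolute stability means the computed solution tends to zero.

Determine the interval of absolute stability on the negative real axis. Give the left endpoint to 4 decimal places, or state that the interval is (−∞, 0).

Test eqn y'=λy, z=hλ:
  order 3, 3-stage ⇒ R(z)=1+z+z^2/2+z^3/6
  (e.g. R(-1.67)=-0.05179, |R|=0.05179)

Solve |R(x)|<1 on ℝ⁻.
x=-1.67: |R|=0.0518
|R(-2.88)|=1.7141 |R(-2.35)|=0.7517 |R(-2.02)|=0.3535
Bisect:
  x_lo=-2.9816 |R|=1.9544  x_hi=-0.2548 |R|=0.7749
  mid=-1.61823 |R|=0.01516 →hi
  mid=-2.29993 |R|=0.68274 →hi
  mid=-2.64078 |R|=1.22326 →lo
  mid=-2.47035 |R|=0.93164 →hi
  mid=-2.55556 |R|=1.07180 →lo
  mid=-2.51296 |R|=1.00035 →lo
  mid=-2.49166 |R|=0.96566 →hi
  ...
  [-2.51279,-2.51263] ⇒ x*=-2.5127
So |R|<1 on (-2.5127, 0).

(-2.5127, 0).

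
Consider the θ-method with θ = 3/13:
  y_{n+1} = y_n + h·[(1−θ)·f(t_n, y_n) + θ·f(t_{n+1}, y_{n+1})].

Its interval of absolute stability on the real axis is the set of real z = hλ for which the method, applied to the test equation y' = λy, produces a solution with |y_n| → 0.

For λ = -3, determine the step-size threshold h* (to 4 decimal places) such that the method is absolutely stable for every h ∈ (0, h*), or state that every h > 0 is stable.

(-3.7143,0); λ=-3 ⇒ h* = (26/7)/3 = 1.2381.

On y'=λy, z=hλ:
  y_{n+1} = y_n + z·[10/13·y_n + 3/13·y_{n+1}] ⇒ (1 − 3/13z)y_{n+1} = (1 + 10/13z)y_n
  so R(z) = (1 + 10/13z)/(1 − 3/13z).

Solve |R(x)|<1 on ℝ⁻.
x=-0.42: |R|=0.6171
R=−1: 1+10/13x = −1+3/13x ⇒ -7/13x=2 ⇒ x=2/(-7/13)=-3.7143
Confirm numerically:
  x=-3.502: |R|=0.93678 <1
  x=-3.434: |R|=0.91580 <1
  x=-3.011: |R|=0.77656 <1
  x=-1.865: |R|=0.30385 <1
  x=-4.278: |R|=1.15274 >1
  x=-3.962: |R|=1.06968 >1
  x=-3.846: |R|=1.03757 >1
So |R|<1 on (-3.7143, 0).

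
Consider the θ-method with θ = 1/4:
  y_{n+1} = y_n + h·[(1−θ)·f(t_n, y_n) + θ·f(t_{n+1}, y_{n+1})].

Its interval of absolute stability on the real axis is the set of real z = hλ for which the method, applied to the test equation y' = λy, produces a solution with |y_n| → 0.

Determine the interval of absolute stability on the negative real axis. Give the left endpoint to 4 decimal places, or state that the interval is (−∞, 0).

With y'=λy (z=hλ):
  y_{n+1} = y_n + z·[3/4·y_n + 1/4·y_{n+1}] ⇒ (1 − 1/4z)y_{n+1} = (1 + 3/4z)y_n
  Hence R(z) = (1 + 3/4z)/(1 − 1/4z).

Need |R(x)|<1, x<0.
x=-1.39: |R|=0.0315
R=−1: 1+3/4x = −1+1/4x ⇒ -1/2x=2 ⇒ x=2/(-1/2)=-4.0000
Confirm numerically:
  x=-3.857: |R|=0.96360 <1
  x=-3.855: |R|=0.96308 <1
  x=-3.853: |R|=0.96256 <1
  x=-2.550: |R|=0.55725 <1
  x=-4.359: |R|=1.08590 >1
  x=-4.070: |R|=1.01735 >1
  x=-4.067: |R|=1.01661 >1
So |R|<1 on (-4.0000, 0).

(-4.0000, 0).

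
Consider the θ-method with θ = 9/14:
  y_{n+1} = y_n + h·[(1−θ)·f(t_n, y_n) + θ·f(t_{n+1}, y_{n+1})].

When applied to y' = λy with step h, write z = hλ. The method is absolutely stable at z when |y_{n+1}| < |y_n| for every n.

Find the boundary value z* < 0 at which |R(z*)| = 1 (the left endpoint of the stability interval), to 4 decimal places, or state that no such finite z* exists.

Set f=λy, z=hλ:
  y_{n+1} = y_n + z·[5/14·y_n + 9/14·y_{n+1}] ⇒ (1 − 9/14z)y_{n+1} = (1 + 5/14z)y_n
  Hence R(z) = (1 + 5/14z)/(1 − 9/14z).

Find x<0 with |R(x)|<1.
x=-1.3: |R|=0.2918
x=-2: |R|=0.1250
x=-10: |R|=0.3462
x=-100: |R|=0.5317
θ=9/14≥1/2 ⇒ |1+5/14x|<|1−9/14x| ∀x<0 ⇒ stable on all of ℝ⁻.

unbounded; (−∞, 0).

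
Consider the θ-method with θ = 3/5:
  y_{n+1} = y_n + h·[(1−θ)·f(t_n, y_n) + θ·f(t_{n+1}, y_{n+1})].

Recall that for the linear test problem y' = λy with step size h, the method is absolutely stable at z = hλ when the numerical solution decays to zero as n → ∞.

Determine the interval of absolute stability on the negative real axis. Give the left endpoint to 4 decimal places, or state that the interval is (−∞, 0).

With y'=λy (z=hλ):
  y_{n+1} = y_n + z·[2/5·y_n + 3/5·y_{n+1}] ⇒ (1 − 3/5z)y_{n+1} = (1 + 2/5z)y_n
  R(z) = (1 + 2/5z)/(1 − 3/5z).

Solve |R(x)|<1 on ℝ⁻.
x=-0.87: |R|=0.4284
x=-2: |R|=0.0909
x=-10: |R|=0.4286
x=-100: |R|=0.6393
θ=3/5≥1/2 ⇒ |1+2/5x|<|1−3/5x| ∀x<0 ⇒ unbounded interval.

(−∞, 0) — no finite endpoint.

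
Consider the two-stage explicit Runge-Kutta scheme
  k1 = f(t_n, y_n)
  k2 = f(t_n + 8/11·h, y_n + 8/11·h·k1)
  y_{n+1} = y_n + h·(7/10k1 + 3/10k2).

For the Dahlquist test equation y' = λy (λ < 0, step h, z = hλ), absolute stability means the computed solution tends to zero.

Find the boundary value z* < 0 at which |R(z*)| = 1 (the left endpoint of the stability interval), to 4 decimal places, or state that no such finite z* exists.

On y'=λy, z=hλ:
  k1=λy_n ⇒ h·k1=z·y_n;  k2=λ(1+8/11z)y_n ⇒ h·k2=z(1+8/11z)y_n
  y_{n+1}/y_n = 1 + 7/10z + 3/10z(1+8/11z) = 1 + z + 12/55z²
  ⇒ R(z) = 1 + z + 12/55z².

Solve |R(x)|<1 on ℝ⁻.
x=-0.42: |R|=0.6185
R=1: x+12/55x²=0 ⇒ x=−55/12=-4.5833; min R=1−1/(4·12/55)=-0.1458>−1
Confirm numerically:
  x=-2.966: |R|=0.04662 <1
  x=-2.802: |R|=0.08901 <1
  x=-2.401: |R|=0.14323 <1
  x=-2.246: |R|=0.14538 <1
  x=-4.853: |R|=1.28553 >1
  x=-4.849: |R|=1.28107 >1
  x=-4.735: |R|=1.15669 >1
Interval (-4.5833, 0).

left endpoint -4.5833.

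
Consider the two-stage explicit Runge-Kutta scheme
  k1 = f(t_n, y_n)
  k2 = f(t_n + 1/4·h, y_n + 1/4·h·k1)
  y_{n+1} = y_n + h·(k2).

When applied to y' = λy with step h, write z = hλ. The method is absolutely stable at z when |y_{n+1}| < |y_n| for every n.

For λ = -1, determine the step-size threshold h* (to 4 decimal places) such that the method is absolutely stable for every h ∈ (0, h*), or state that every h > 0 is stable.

Test eqn y'=λy, z=hλ:
  k1=λy_n ⇒ h·k1=z·y_n;  k2=λ(1+1/4z)y_n ⇒ h·k2=z(1+1/4z)y_n
  y_{n+1}/y_n = 1 + z(1+1/4z) = 1 + z + 1/4z²
  Hence R(z) = 1 + z + 1/4z².

Solve |R(x)|<1 on ℝ⁻.
x=-0.69: |R|=0.4290
R=1: x+1/4x²=0 ⇒ x=−4=-4.0000; min R=1−1/(4·1/4)=0.0000>−1
Confirm numerically:
  x=-3.857: |R|=0.86211 <1
  x=-3.832: |R|=0.83906 <1
  x=-3.075: |R|=0.28891 <1
  x=-2.289: |R|=0.02088 <1
  x=-4.393: |R|=1.43161 >1
  x=-4.344: |R|=1.37358 >1
  x=-4.055: |R|=1.05576 >1
Interval (-4.0000, 0).

(-4.0000,0); λ=-1 ⇒ h* = (4)/1 = 4.0000.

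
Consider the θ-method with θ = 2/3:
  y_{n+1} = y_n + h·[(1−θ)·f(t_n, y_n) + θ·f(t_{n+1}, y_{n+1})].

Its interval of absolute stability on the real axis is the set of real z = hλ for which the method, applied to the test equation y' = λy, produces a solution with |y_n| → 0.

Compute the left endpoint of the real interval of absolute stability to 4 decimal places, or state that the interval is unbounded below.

interval (−∞, 0).

On y'=λy, z=hλ:
  y_{n+1} = y_n + z·[1/3·y_n + 2/3·y_{n+1}] ⇒ (1 − 2/3z)y_{n+1} = (1 + 1/3z)y_n
  Hence R(z) = (1 + 1/3z)/(1 − 2/3z).

Need |R(x)|<1, x<0.
x=-0.44: |R|=0.6598
x=-2: |R|=0.1429
x=-10: |R|=0.3043
x=-100: |R|=0.4778
θ=2/3≥1/2 ⇒ |1+1/3x|<|1−2/3x| ∀x<0 ⇒ stable on all of ℝ⁻.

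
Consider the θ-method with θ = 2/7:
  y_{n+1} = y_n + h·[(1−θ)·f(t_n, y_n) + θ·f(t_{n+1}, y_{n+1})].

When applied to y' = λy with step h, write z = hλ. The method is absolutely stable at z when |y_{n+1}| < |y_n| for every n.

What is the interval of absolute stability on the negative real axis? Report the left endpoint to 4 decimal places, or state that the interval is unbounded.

z∈(-4.6667,0).

With y'=λy (z=hλ):
  y_{n+1} = y_n + z·[5/7·y_n + 2/7·y_{n+1}] ⇒ (1 − 2/7z)y_{n+1} = (1 + 5/7z)y_n
  R(z) = (1 + 5/7z)/(1 − 2/7z).

Need |R(x)|<1, x<0.
x=-0.66: |R|=0.4447
R=−1: 1+5/7x = −1+2/7x ⇒ -3/7x=2 ⇒ x=2/(-3/7)=-4.6667
Confirm numerically:
  x=-3.884: |R|=0.84101 <1
  x=-3.170: |R|=0.66342 <1
  x=-2.034: |R|=0.28641 <1
  x=-4.963: |R|=1.05252 >1
  x=-4.811: |R|=1.02605 >1
So |R|<1 on (-4.6667, 0).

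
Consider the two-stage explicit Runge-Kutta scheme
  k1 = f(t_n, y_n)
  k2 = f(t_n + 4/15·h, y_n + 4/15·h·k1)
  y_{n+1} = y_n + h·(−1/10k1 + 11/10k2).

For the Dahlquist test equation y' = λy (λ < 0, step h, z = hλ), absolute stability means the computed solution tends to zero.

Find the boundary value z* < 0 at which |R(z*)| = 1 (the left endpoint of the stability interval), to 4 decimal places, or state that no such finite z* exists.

Set f=λy, z=hλ:
  k1=λy_n ⇒ h·k1=z·y_n;  k2=λ(1+4/15z)y_n ⇒ h·k2=z(1+4/15z)y_n
  y_{n+1}/y_n = 1 − 1/10z + 11/10z(1+4/15z) = 1 + z + 22/75z²
  R(z) = 1 + z + 22/75z².

Find x<0 with |R(x)|<1.
x=-0.94: |R|=0.3192
R=1: x+22/75x²=0 ⇒ x=−75/22=-3.4091; min R=1−1/(4·22/75)=0.1477>−1
Confirm numerically:
  x=-3.192: |R|=0.79673 <1
  x=-2.607: |R|=0.38663 <1
  x=-2.468: |R|=0.31870 <1
  x=-3.809: |R|=1.44682 >1
  x=-3.802: |R|=1.43819 >1
Interval (-3.4091, 0).

left endpoint -3.4091.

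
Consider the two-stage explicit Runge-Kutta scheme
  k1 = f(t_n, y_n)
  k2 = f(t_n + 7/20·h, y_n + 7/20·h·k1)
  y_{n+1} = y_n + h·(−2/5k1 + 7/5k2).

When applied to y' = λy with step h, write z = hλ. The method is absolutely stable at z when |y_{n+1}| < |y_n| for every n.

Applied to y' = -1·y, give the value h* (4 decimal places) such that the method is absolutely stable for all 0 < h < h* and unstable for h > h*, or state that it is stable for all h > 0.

(-2.0408,0); λ=-1 ⇒ h* = (100/49)/1 = 2.0408.

Test eqn y'=λy, z=hλ:
  k1=λy_n ⇒ h·k1=z·y_n;  k2=λ(1+7/20z)y_n ⇒ h·k2=z(1+7/20z)y_n
  y_{n+1}/y_n = 1 − 2/5z + 7/5z(1+7/20z) = 1 + z + 49/100z²
  R(z) = 1 + z + 49/100z².

Boundary: |R(x)|=1, x<0.
x=-1.67: |R|=0.6966
R=1: x+49/100x²=0 ⇒ x=−100/49=-2.0408; min R=1−1/(4·49/100)=0.4898>−1
Confirm numerically:
  x=-1.451: |R|=0.58065 <1
  x=-1.414: |R|=0.56570 <1
  x=-0.879: |R|=0.49959 <1
  x=-2.636: |R|=1.76876 >1
  x=-2.567: |R|=1.66185 >1
  x=-2.540: |R|=1.62128 >1
Stable set (-2.0408, 0).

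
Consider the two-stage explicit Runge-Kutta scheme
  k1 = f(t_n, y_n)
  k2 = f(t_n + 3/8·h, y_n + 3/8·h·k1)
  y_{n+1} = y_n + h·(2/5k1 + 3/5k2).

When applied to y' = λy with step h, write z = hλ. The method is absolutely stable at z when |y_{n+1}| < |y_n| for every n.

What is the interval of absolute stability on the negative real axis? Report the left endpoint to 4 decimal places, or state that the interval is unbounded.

Test eqn y'=λy, z=hλ:
  k1=λy_n ⇒ h·k1=z·y_n;  k2=λ(1+3/8z)y_n ⇒ h·k2=z(1+3/8z)y_n
  y_{n+1}/y_n = 1 + 2/5z + 3/5z(1+3/8z) = 1 + z + 9/40z²
  ⇒ R(z) = 1 + z + 9/40z².

Boundary: |R(x)|=1, x<0.
x=-1.73: |R|=0.0566
R=1: x+9/40x²=0 ⇒ x=−40/9=-4.4444; min R=1−1/(4·9/40)=-0.1111>−1
Confirm numerically:
  x=-3.501: |R|=0.25683 <1
  x=-3.095: |R|=0.06028 <1
  x=-2.374: |R|=0.10593 <1
  x=-2.173: |R|=0.11057 <1
  x=-4.976: |R|=1.59513 >1
  x=-4.809: |R|=1.39446 >1
So |R|<1 on (-4.4444, 0).

(-4.4444, 0).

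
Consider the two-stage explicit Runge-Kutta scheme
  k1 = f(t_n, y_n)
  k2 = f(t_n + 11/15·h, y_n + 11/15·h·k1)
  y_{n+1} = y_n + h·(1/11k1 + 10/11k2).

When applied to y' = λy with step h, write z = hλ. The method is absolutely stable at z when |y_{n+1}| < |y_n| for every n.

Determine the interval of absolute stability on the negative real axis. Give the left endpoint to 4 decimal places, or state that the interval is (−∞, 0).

Test eqn y'=λy, z=hλ:
  k1=λy_n ⇒ h·k1=z·y_n;  k2=λ(1+11/15z)y_n ⇒ h·k2=z(1+11/15z)y_n
  y_{n+1}/y_n = 1 + 1/11z + 10/11z(1+11/15z) = 1 + z + 2/3z²
  so R(z) = 1 + z + 2/3z².

Need |R(x)|<1, x<0.
x=-1.2: |R|=0.7600
R=1: x+2/3x²=0 ⇒ x=−3/2=-1.5000; min R=1−1/(4·2/3)=0.6250>−1
Confirm numerically:
  x=-1.349: |R|=0.86420 <1
  x=-1.188: |R|=0.75290 <1
  x=-1.118: |R|=0.71528 <1
  x=-1.082: |R|=0.69848 <1
  x=-2.018: |R|=1.69688 >1
  x=-1.522: |R|=1.02232 >1
Interval (-1.5000, 0).

z∈(-1.5000,0).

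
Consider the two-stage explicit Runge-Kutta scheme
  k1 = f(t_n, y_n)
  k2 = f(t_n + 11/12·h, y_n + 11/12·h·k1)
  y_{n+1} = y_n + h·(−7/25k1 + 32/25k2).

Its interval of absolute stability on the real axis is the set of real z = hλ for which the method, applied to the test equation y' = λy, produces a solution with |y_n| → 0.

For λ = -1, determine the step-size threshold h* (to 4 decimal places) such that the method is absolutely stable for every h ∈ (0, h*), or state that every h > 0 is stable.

Set f=λy, z=hλ:
  k1=λy_n ⇒ h·k1=z·y_n;  k2=λ(1+11/12z)y_n ⇒ h·k2=z(1+11/12z)y_n
  y_{n+1}/y_n = 1 − 7/25z + 32/25z(1+11/12z) = 1 + z + 88/75z²
  R(z) = 1 + z + 88/75z².

Boundary: |R(x)|=1, x<0.
x=-0.32: |R|=0.8001
R=1: x+88/75x²=0 ⇒ x=−75/88=-0.8523; min R=1−1/(4·88/75)=0.7869>−1
Confirm numerically:
  x=-0.471: |R|=0.78929 <1
  x=-0.462: |R|=0.78844 <1
  x=-0.424: |R|=0.78694 <1
  x=-1.162: |R|=1.42229 >1
  x=-1.059: |R|=1.25687 >1
Interval (-0.8523, 0).

(-0.8523,0); λ=-1 ⇒ h* = (75/88)/1 = 0.8523.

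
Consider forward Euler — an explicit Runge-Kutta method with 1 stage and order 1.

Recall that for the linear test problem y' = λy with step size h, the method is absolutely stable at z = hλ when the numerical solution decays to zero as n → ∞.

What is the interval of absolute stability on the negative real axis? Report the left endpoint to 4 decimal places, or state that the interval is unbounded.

Test eqn y'=λy, z=hλ:
  order 1, 1-stage ⇒ R(z)=1+z
  (e.g. R(-0.9)=0.10000, |R|=0.10000)

Find x<0 with |R(x)|<1.
x=-0.9: |R|=0.1000
|R(-1.99)|=0.9900 |R(-1.51)|=0.5100 |R(-0.72)|=0.2800
Bisect:
  x_lo=-2.8624 |R|=1.8624  x_hi=-0.2768 |R|=0.7232
  mid=-1.56961 |R|=0.56961 →hi
  mid=-2.21600 |R|=1.21600 →lo
  mid=-1.89280 |R|=0.89280 →hi
  mid=-2.05440 |R|=1.05440 →lo
  mid=-1.97360 |R|=0.97360 →hi
  mid=-2.01400 |R|=1.01400 →lo
  mid=-1.99380 |R|=0.99380 →hi
  mid=-2.00390 |R|=1.00390 →lo
  mid=-1.99885 |R|=0.99885 →hi
  ...
  [-2.00011,-1.99996] ⇒ x*=-2.0000
So |R|<1 on (-2.0000, 0).

z∈(-2.0000,0).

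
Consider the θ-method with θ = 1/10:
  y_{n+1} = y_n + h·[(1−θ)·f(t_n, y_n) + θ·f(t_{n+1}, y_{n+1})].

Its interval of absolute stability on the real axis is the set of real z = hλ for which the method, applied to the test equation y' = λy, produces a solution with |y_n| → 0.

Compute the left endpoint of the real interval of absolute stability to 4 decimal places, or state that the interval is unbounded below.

z* = -2.5000.

On y'=λy, z=hλ:
  y_{n+1} = y_n + z·[9/10·y_n + 1/10·y_{n+1}] ⇒ (1 − 1/10z)y_{n+1} = (1 + 9/10z)y_n
  ⇒ R(z) = (1 + 9/10z)/(1 − 1/10z).

Find x<0 with |R(x)|<1.
x=-1.49: |R|=0.2968
R=−1: 1+9/10x = −1+1/10x ⇒ -4/5x=2 ⇒ x=2/(-4/5)=-2.5000
Confirm numerically:
  x=-2.354: |R|=0.90546 <1
  x=-1.858: |R|=0.56687 <1
  x=-1.535: |R|=0.33073 <1
  x=-1.350: |R|=0.18943 <1
  x=-2.772: |R|=1.17037 >1
  x=-2.643: |R|=1.09048 >1
  x=-2.619: |R|=1.07544 >1
So |R|<1 on (-2.5000, 0).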